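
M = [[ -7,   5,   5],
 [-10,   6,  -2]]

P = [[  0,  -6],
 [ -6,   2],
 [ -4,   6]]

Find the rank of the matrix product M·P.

First compute MP:
[[-50,  82],
 [-28,  60]]
Now row reduce the product.
R2 ← R2 − (14/25)·R1: [0, 352/25]
2 nonzero rows, so rank(MP) = 2.

2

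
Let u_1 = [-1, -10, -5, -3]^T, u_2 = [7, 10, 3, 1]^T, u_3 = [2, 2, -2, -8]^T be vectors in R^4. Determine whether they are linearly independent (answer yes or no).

yes

Form the matrix with these vectors as rows and row reduce.
R2 ← R2 + (7)·R1: [0, -60, -32, -20]
R3 ← R3 + (2)·R1: [0, -18, -12, -14]
R3 ← R3 − (3/10)·R2: [0, 0, -12/5, -8]
3 nonzero rows, so the 3 vectors span a space of dimension 3.
Since 3 = 3, the vectors are linearly independent.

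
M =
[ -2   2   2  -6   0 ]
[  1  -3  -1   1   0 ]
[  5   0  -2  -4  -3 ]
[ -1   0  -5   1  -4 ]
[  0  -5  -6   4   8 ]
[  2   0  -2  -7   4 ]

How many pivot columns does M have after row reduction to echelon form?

Row reduce to echelon form.
R2 ← R2 + (1/2)·R1: [0, -2, 0, -2, 0]
R3 ← R3 + (5/2)·R1: [0, 5, 3, -19, -3]
R4 ← R4 − (1/2)·R1: [0, -1, -6, 4, -4]
R6 ← R6 + R1: [0, 2, 0, -13, 4]
R3 ← R3 + (5/2)·R2: [0, 0, 3, -24, -3]
R4 ← R4 − (1/2)·R2: [0, 0, -6, 5, -4]
R5 ← R5 − (5/2)·R2: [0, 0, -6, 9, 8]
R6 ← R6 + R2: [0, 0, 0, -15, 4]
R4 ← R4 + (2)·R3: [0, 0, 0, -43, -10]
R5 ← R5 + (2)·R3: [0, 0, 0, -39, 2]
R5 ← R5 − (39/43)·R4: [0, 0, 0, 0, 476/43]
R6 ← R6 − (15/43)·R4: [0, 0, 0, 0, 322/43]
R6 ← R6 − (23/34)·R5: [0, 0, 0, 0, 0]
Echelon form has 5 nonzero rows, so rank(M) = 5.
Each nonzero row contributes one pivot column: 5 pivot columns.

5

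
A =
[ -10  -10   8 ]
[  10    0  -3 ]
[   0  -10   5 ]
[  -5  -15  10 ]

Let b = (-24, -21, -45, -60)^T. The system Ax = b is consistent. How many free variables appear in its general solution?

Row reduce the augmented matrix [A | b].
R2 ← R2 + R1: [0, -10, 5, -45]
R4 ← R4 − (1/2)·R1: [0, -10, 6, -48]
R3 ← R3 − R2: [0, 0, 0, 0]
R4 ← R4 − R2: [0, 0, 1, -3]
Swap R3 ↔ R4
The echelon form has 3 nonzero rows, and every pivot lies in the first 3 columns, so rank(A) = rank([A|b]) = 3.
The system is consistent.
Free variables = (unknowns) − (rank) = 3 − 3 = 0.

0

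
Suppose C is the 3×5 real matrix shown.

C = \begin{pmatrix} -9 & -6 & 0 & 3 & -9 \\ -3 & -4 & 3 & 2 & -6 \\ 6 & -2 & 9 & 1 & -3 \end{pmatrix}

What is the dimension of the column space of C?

2

Row reduce to echelon form.
R2 ← R2 − (1/3)·R1: [0, -2, 3, 1, -3]
R3 ← R3 + (2/3)·R1: [0, -6, 9, 3, -9]
R3 ← R3 − (3)·R2: [0, 0, 0, 0, 0]
Echelon form has 2 nonzero rows, so rank(C) = 2.
The column space has dimension equal to the rank: 2.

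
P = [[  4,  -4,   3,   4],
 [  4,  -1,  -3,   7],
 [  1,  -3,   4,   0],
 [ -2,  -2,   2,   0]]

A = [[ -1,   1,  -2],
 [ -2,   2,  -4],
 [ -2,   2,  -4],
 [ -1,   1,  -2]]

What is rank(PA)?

1

First compute PA:
[[ -6,   6, -12],
 [ -3,   3,  -6],
 [ -3,   3,  -6],
 [  2,  -2,   4]]
Now row reduce the product.
R2 ← R2 − (1/2)·R1: [0, 0, 0]
R3 ← R3 − (1/2)·R1: [0, 0, 0]
R4 ← R4 + (1/3)·R1: [0, 0, 0]
1 nonzero row, so rank(PA) = 1.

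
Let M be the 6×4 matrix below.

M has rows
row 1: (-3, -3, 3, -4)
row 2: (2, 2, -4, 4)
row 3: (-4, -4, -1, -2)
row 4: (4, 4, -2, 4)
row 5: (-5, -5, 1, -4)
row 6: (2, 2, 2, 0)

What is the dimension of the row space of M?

2

Row reduce to echelon form.
R2 ← R2 + (2/3)·R1: [0, 0, -2, 4/3]
R3 ← R3 − (4/3)·R1: [0, 0, -5, 10/3]
R4 ← R4 + (4/3)·R1: [0, 0, 2, -4/3]
R5 ← R5 − (5/3)·R1: [0, 0, -4, 8/3]
R6 ← R6 + (2/3)·R1: [0, 0, 4, -8/3]
R3 ← R3 − (5/2)·R2: [0, 0, 0, 0]
R4 ← R4 + R2: [0, 0, 0, 0]
R5 ← R5 − (2)·R2: [0, 0, 0, 0]
R6 ← R6 + (2)·R2: [0, 0, 0, 0]
Echelon form has 2 nonzero rows, so rank(M) = 2.
The row space has dimension equal to the rank: 2.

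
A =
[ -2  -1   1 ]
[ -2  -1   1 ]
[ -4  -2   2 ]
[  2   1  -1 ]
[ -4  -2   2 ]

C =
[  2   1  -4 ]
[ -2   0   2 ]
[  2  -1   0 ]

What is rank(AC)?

First compute AC:
[[  0,  -3,   6],
 [  0,  -3,   6],
 [  0,  -6,  12],
 [  0,   3,  -6],
 [  0,  -6,  12]]
Now row reduce the product.
R2 ← R2 − R1: [0, 0, 0]
R3 ← R3 − (2)·R1: [0, 0, 0]
R4 ← R4 + R1: [0, 0, 0]
R5 ← R5 − (2)·R1: [0, 0, 0]
1 nonzero row, so rank(AC) = 1.

1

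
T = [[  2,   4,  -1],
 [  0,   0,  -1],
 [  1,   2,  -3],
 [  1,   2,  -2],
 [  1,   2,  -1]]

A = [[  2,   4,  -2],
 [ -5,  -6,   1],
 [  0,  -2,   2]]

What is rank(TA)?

First compute TA:
[[-16, -14,  -2],
 [  0,   2,  -2],
 [ -8,  -2,  -6],
 [ -8,  -4,  -4],
 [ -8,  -6,  -2]]
Now row reduce the product.
R3 ← R3 − (1/2)·R1: [0, 5, -5]
R4 ← R4 − (1/2)·R1: [0, 3, -3]
R5 ← R5 − (1/2)·R1: [0, 1, -1]
R3 ← R3 − (5/2)·R2: [0, 0, 0]
R4 ← R4 − (3/2)·R2: [0, 0, 0]
R5 ← R5 − (1/2)·R2: [0, 0, 0]
2 nonzero rows, so rank(TA) = 2.

2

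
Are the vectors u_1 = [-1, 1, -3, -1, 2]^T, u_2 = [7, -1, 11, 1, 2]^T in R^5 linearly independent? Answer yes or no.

Form the matrix with these vectors as rows and row reduce.
R2 ← R2 + (7)·R1: [0, 6, -10, -6, 16]
2 nonzero rows, so the 2 vectors span a space of dimension 2.
Since 2 = 2, the vectors are linearly independent.

yes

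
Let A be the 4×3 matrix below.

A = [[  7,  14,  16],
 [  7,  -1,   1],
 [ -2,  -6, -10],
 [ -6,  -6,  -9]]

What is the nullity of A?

Row reduce to echelon form.
R2 ← R2 − R1: [0, -15, -15]
R3 ← R3 + (2/7)·R1: [0, -2, -38/7]
R4 ← R4 + (6/7)·R1: [0, 6, 33/7]
R3 ← R3 − (2/15)·R2: [0, 0, -24/7]
R4 ← R4 + (2/5)·R2: [0, 0, -9/7]
R4 ← R4 − (3/8)·R3: [0, 0, 0]
3 nonzero rows, so rank(A) = 3.
A has 3 columns; by rank–nullity, nullity = 3 − 3 = 0.

0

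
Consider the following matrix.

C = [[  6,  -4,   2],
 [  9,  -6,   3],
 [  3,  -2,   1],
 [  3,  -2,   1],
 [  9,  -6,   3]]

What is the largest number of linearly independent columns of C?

Row reduce to echelon form.
R2 ← R2 − (3/2)·R1: [0, 0, 0]
R3 ← R3 − (1/2)·R1: [0, 0, 0]
R4 ← R4 − (1/2)·R1: [0, 0, 0]
R5 ← R5 − (3/2)·R1: [0, 0, 0]
Echelon form has 1 nonzero row, so rank(C) = 1.
The rank gives the maximum number of linearly independent columns: 1.

1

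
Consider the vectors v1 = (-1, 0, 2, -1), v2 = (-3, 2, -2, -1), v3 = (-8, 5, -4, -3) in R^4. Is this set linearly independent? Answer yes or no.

Form the matrix with these vectors as rows and row reduce.
R2 ← R2 − (3)·R1: [0, 2, -8, 2]
R3 ← R3 − (8)·R1: [0, 5, -20, 5]
R3 ← R3 − (5/2)·R2: [0, 0, 0, 0]
2 nonzero rows, so the 3 vectors span a space of dimension 2.
Since 2 < 3, the vectors are linearly dependent.

no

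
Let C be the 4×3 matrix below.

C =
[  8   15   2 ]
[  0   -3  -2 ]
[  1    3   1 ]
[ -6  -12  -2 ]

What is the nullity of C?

Row reduce to echelon form.
R3 ← R3 − (1/8)·R1: [0, 9/8, 3/4]
R4 ← R4 + (3/4)·R1: [0, -3/4, -1/2]
R3 ← R3 + (3/8)·R2: [0, 0, 0]
R4 ← R4 − (1/4)·R2: [0, 0, 0]
2 nonzero rows, so rank(C) = 2.
C has 3 columns; by rank–nullity, nullity = 3 − 2 = 1.

1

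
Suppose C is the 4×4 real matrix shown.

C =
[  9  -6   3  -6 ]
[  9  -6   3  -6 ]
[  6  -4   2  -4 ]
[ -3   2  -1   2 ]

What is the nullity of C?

3

Row reduce to echelon form.
R2 ← R2 − R1: [0, 0, 0, 0]
R3 ← R3 − (2/3)·R1: [0, 0, 0, 0]
R4 ← R4 + (1/3)·R1: [0, 0, 0, 0]
1 nonzero row, so rank(C) = 1.
C has 4 columns; by rank–nullity, nullity = 4 − 1 = 3.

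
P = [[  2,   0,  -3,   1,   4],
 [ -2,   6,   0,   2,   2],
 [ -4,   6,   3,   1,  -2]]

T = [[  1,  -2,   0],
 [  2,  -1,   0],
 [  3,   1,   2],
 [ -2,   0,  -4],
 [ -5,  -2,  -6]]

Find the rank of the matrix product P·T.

First compute PT:
[[-29, -15, -34],
 [ -4,  -6, -20],
 [ 25,   9,  14]]
Now row reduce the product.
R2 ← R2 − (4/29)·R1: [0, -114/29, -444/29]
R3 ← R3 + (25/29)·R1: [0, -114/29, -444/29]
R3 ← R3 − R2: [0, 0, 0]
2 nonzero rows, so rank(PT) = 2.

2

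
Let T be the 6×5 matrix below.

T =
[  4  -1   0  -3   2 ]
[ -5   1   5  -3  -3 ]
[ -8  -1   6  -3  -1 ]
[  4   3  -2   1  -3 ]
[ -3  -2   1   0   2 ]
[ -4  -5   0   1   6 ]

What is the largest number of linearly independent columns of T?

3

Row reduce to echelon form.
R2 ← R2 + (5/4)·R1: [0, -1/4, 5, -27/4, -1/2]
R3 ← R3 + (2)·R1: [0, -3, 6, -9, 3]
R4 ← R4 − R1: [0, 4, -2, 4, -5]
R5 ← R5 + (3/4)·R1: [0, -11/4, 1, -9/4, 7/2]
R6 ← R6 + R1: [0, -6, 0, -2, 8]
R3 ← R3 − (12)·R2: [0, 0, -54, 72, 9]
R4 ← R4 + (16)·R2: [0, 0, 78, -104, -13]
R5 ← R5 − (11)·R2: [0, 0, -54, 72, 9]
R6 ← R6 − (24)·R2: [0, 0, -120, 160, 20]
R4 ← R4 + (13/9)·R3: [0, 0, 0, 0, 0]
R5 ← R5 − R3: [0, 0, 0, 0, 0]
R6 ← R6 − (20/9)·R3: [0, 0, 0, 0, 0]
Echelon form has 3 nonzero rows, so rank(T) = 3.
The rank gives the maximum number of linearly independent columns: 3.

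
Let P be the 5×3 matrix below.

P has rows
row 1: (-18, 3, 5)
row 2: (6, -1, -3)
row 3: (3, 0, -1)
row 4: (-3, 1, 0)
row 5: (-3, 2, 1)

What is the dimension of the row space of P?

3

Row reduce to echelon form.
R2 ← R2 + (1/3)·R1: [0, 0, -4/3]
R3 ← R3 + (1/6)·R1: [0, 1/2, -1/6]
R4 ← R4 − (1/6)·R1: [0, 1/2, -5/6]
R5 ← R5 − (1/6)·R1: [0, 3/2, 1/6]
Swap R2 ↔ R3
R4 ← R4 − R2: [0, 0, -2/3]
R5 ← R5 − (3)·R2: [0, 0, 2/3]
R4 ← R4 − (1/2)·R3: [0, 0, 0]
R5 ← R5 + (1/2)·R3: [0, 0, 0]
Echelon form has 3 nonzero rows, so rank(P) = 3.
The row space has dimension equal to the rank: 3.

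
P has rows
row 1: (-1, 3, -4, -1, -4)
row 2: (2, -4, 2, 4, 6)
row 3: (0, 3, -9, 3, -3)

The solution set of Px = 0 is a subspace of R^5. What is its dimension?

3

Row reduce to echelon form.
R2 ← R2 + (2)·R1: [0, 2, -6, 2, -2]
R3 ← R3 − (3/2)·R2: [0, 0, 0, 0, 0]
2 nonzero rows, so rank(P) = 2.
P has 5 columns; by rank–nullity, nullity = 5 − 2 = 3.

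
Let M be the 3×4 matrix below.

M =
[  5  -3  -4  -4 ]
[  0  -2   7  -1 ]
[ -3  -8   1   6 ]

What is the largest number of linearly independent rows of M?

3

Row reduce to echelon form.
R3 ← R3 + (3/5)·R1: [0, -49/5, -7/5, 18/5]
R3 ← R3 − (49/10)·R2: [0, 0, -357/10, 17/2]
Echelon form has 3 nonzero rows, so rank(M) = 3.
The rank gives the maximum number of linearly independent rows: 3.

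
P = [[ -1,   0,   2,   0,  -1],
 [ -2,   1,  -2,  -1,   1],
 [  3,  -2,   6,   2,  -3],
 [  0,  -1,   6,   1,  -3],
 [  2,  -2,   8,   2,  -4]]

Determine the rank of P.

Row reduce to echelon form.
R2 ← R2 − (2)·R1: [0, 1, -6, -1, 3]
R3 ← R3 + (3)·R1: [0, -2, 12, 2, -6]
R5 ← R5 + (2)·R1: [0, -2, 12, 2, -6]
R3 ← R3 + (2)·R2: [0, 0, 0, 0, 0]
R4 ← R4 + R2: [0, 0, 0, 0, 0]
R5 ← R5 + (2)·R2: [0, 0, 0, 0, 0]
Echelon form has 2 nonzero rows, so rank(P) = 2.

2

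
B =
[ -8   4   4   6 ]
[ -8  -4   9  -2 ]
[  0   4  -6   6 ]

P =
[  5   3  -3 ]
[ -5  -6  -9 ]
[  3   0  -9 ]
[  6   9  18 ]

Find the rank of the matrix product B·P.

First compute BP:
[[-12,   6,  60],
 [ -5, -18, -57],
 [ -2,  30, 126]]
Now row reduce the product.
R2 ← R2 − (5/12)·R1: [0, -41/2, -82]
R3 ← R3 − (1/6)·R1: [0, 29, 116]
R3 ← R3 + (58/41)·R2: [0, 0, 0]
2 nonzero rows, so rank(BP) = 2.

2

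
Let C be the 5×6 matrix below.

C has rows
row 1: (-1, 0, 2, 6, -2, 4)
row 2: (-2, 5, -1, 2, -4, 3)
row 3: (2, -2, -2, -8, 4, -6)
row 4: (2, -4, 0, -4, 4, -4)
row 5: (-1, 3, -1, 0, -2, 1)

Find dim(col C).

2

Row reduce to echelon form.
R2 ← R2 − (2)·R1: [0, 5, -5, -10, 0, -5]
R3 ← R3 + (2)·R1: [0, -2, 2, 4, 0, 2]
R4 ← R4 + (2)·R1: [0, -4, 4, 8, 0, 4]
R5 ← R5 − R1: [0, 3, -3, -6, 0, -3]
R3 ← R3 + (2/5)·R2: [0, 0, 0, 0, 0, 0]
R4 ← R4 + (4/5)·R2: [0, 0, 0, 0, 0, 0]
R5 ← R5 − (3/5)·R2: [0, 0, 0, 0, 0, 0]
Echelon form has 2 nonzero rows, so rank(C) = 2.
The column space has dimension equal to the rank: 2.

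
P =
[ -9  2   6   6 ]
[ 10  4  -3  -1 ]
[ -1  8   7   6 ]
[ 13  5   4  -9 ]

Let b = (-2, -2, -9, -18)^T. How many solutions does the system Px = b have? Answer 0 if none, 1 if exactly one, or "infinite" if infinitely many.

1

Row reduce the augmented matrix [P | b].
R2 ← R2 + (10/9)·R1: [0, 56/9, 11/3, 17/3, -38/9]
R3 ← R3 − (1/9)·R1: [0, 70/9, 19/3, 16/3, -79/9]
R4 ← R4 + (13/9)·R1: [0, 71/9, 38/3, -1/3, -188/9]
R3 ← R3 − (5/4)·R2: [0, 0, 7/4, -7/4, -7/2]
R4 ← R4 − (71/56)·R2: [0, 0, 449/56, -421/56, -435/28]
R4 ← R4 − (449/98)·R3: [0, 0, 0, 1/2, 1/2]
The echelon form has 4 nonzero rows, and every pivot lies in the first 4 columns, so rank(P) = rank([P|b]) = 4.
The system is consistent.
rank = 4 = number of unknowns, so the solution is unique.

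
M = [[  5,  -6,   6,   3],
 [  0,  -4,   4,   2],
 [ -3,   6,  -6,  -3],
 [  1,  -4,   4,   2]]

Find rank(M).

Row reduce to echelon form.
R3 ← R3 + (3/5)·R1: [0, 12/5, -12/5, -6/5]
R4 ← R4 − (1/5)·R1: [0, -14/5, 14/5, 7/5]
R3 ← R3 + (3/5)·R2: [0, 0, 0, 0]
R4 ← R4 − (7/10)·R2: [0, 0, 0, 0]
Echelon form has 2 nonzero rows, so rank(M) = 2.

2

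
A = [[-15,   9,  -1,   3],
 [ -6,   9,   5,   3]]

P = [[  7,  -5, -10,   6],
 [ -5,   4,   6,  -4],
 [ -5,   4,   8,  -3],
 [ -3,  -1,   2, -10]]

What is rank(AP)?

First compute AP:
[[-154, 104, 202, -153],
 [-121,  83, 160, -117]]
Now row reduce the product.
R2 ← R2 − (11/14)·R1: [0, 9/7, 9/7, 45/14]
2 nonzero rows, so rank(AP) = 2.

2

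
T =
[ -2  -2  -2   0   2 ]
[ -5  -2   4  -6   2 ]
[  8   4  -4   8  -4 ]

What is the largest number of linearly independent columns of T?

2

Row reduce to echelon form.
R2 ← R2 − (5/2)·R1: [0, 3, 9, -6, -3]
R3 ← R3 + (4)·R1: [0, -4, -12, 8, 4]
R3 ← R3 + (4/3)·R2: [0, 0, 0, 0, 0]
Echelon form has 2 nonzero rows, so rank(T) = 2.
The rank gives the maximum number of linearly independent columns: 2.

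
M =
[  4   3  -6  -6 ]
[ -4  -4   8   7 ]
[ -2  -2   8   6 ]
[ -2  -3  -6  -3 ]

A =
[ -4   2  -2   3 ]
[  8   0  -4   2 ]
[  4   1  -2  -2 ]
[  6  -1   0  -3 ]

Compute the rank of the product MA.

First compute MA:
[[-52,   8,  -8,  48],
 [ 58,  -7,   8, -57],
 [ 60,  -2,  -4, -44],
 [-58,  -7,  28,   9]]
Now row reduce the product.
R2 ← R2 + (29/26)·R1: [0, 25/13, -12/13, -45/13]
R3 ← R3 + (15/13)·R1: [0, 94/13, -172/13, 148/13]
R4 ← R4 − (29/26)·R1: [0, -207/13, 480/13, -579/13]
R3 ← R3 − (94/25)·R2: [0, 0, -244/25, 122/5]
R4 ← R4 + (207/25)·R2: [0, 0, 732/25, -366/5]
R4 ← R4 + (3)·R3: [0, 0, 0, 0]
3 nonzero rows, so rank(MA) = 3.

3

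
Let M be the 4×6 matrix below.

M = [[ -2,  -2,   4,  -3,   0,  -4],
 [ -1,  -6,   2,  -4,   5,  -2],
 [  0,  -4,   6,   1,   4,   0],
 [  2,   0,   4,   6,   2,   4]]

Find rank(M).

Row reduce to echelon form.
R2 ← R2 − (1/2)·R1: [0, -5, 0, -5/2, 5, 0]
R4 ← R4 + R1: [0, -2, 8, 3, 2, 0]
R3 ← R3 − (4/5)·R2: [0, 0, 6, 3, 0, 0]
R4 ← R4 − (2/5)·R2: [0, 0, 8, 4, 0, 0]
R4 ← R4 − (4/3)·R3: [0, 0, 0, 0, 0, 0]
Echelon form has 3 nonzero rows, so rank(M) = 3.

3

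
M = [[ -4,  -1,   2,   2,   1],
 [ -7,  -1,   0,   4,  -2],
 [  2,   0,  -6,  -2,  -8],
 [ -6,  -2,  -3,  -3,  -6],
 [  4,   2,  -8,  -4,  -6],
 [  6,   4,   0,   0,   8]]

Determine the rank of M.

Row reduce to echelon form.
R2 ← R2 − (7/4)·R1: [0, 3/4, -7/2, 1/2, -15/4]
R3 ← R3 + (1/2)·R1: [0, -1/2, -5, -1, -15/2]
R4 ← R4 − (3/2)·R1: [0, -1/2, -6, -6, -15/2]
R5 ← R5 + R1: [0, 1, -6, -2, -5]
R6 ← R6 + (3/2)·R1: [0, 5/2, 3, 3, 19/2]
R3 ← R3 + (2/3)·R2: [0, 0, -22/3, -2/3, -10]
R4 ← R4 + (2/3)·R2: [0, 0, -25/3, -17/3, -10]
R5 ← R5 − (4/3)·R2: [0, 0, -4/3, -8/3, 0]
R6 ← R6 − (10/3)·R2: [0, 0, 44/3, 4/3, 22]
R4 ← R4 − (25/22)·R3: [0, 0, 0, -54/11, 15/11]
R5 ← R5 − (2/11)·R3: [0, 0, 0, -28/11, 20/11]
R6 ← R6 + (2)·R3: [0, 0, 0, 0, 2]
R5 ← R5 − (14/27)·R4: [0, 0, 0, 0, 10/9]
R6 ← R6 − (9/5)·R5: [0, 0, 0, 0, 0]
Echelon form has 5 nonzero rows, so rank(M) = 5.

5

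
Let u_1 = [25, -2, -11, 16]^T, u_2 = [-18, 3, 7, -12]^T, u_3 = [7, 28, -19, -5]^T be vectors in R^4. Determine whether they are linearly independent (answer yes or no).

yes

Form the matrix with these vectors as rows and row reduce.
R2 ← R2 + (18/25)·R1: [0, 39/25, -23/25, -12/25]
R3 ← R3 − (7/25)·R1: [0, 714/25, -398/25, -237/25]
R3 ← R3 − (238/13)·R2: [0, 0, 12/13, -9/13]
3 nonzero rows, so the 3 vectors span a space of dimension 3.
Since 3 = 3, the vectors are linearly independent.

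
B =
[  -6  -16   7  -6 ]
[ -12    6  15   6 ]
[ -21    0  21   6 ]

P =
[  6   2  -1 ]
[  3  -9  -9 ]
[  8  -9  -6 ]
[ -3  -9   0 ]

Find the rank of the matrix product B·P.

3

First compute BP:
[[-10, 123, 108],
 [ 48, -267, -132],
 [ 24, -285, -105]]
Now row reduce the product.
R2 ← R2 + (24/5)·R1: [0, 1617/5, 1932/5]
R3 ← R3 + (12/5)·R1: [0, 51/5, 771/5]
R3 ← R3 − (17/539)·R2: [0, 0, 10935/77]
3 nonzero rows, so rank(BP) = 3.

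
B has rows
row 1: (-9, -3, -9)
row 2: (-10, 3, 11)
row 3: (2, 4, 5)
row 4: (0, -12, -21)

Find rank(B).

3

Row reduce to echelon form.
R2 ← R2 − (10/9)·R1: [0, 19/3, 21]
R3 ← R3 + (2/9)·R1: [0, 10/3, 3]
R3 ← R3 − (10/19)·R2: [0, 0, -153/19]
R4 ← R4 + (36/19)·R2: [0, 0, 357/19]
R4 ← R4 + (7/3)·R3: [0, 0, 0]
Echelon form has 3 nonzero rows, so rank(B) = 3.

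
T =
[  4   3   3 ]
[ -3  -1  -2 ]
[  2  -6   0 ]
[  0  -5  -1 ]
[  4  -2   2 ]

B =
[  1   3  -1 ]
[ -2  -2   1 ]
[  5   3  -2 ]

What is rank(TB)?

2

First compute TB:
[[ 13,  15,  -7],
 [-11, -13,   6],
 [ 14,  18,  -8],
 [  5,   7,  -3],
 [ 18,  22, -10]]
Now row reduce the product.
R2 ← R2 + (11/13)·R1: [0, -4/13, 1/13]
R3 ← R3 − (14/13)·R1: [0, 24/13, -6/13]
R4 ← R4 − (5/13)·R1: [0, 16/13, -4/13]
R5 ← R5 − (18/13)·R1: [0, 16/13, -4/13]
R3 ← R3 + (6)·R2: [0, 0, 0]
R4 ← R4 + (4)·R2: [0, 0, 0]
R5 ← R5 + (4)·R2: [0, 0, 0]
2 nonzero rows, so rank(TB) = 2.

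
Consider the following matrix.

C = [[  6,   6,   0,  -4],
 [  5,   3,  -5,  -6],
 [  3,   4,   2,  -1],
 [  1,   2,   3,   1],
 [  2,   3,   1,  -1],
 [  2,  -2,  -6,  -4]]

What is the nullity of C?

1

Row reduce to echelon form.
R2 ← R2 − (5/6)·R1: [0, -2, -5, -8/3]
R3 ← R3 − (1/2)·R1: [0, 1, 2, 1]
R4 ← R4 − (1/6)·R1: [0, 1, 3, 5/3]
R5 ← R5 − (1/3)·R1: [0, 1, 1, 1/3]
R6 ← R6 − (1/3)·R1: [0, -4, -6, -8/3]
R3 ← R3 + (1/2)·R2: [0, 0, -1/2, -1/3]
R4 ← R4 + (1/2)·R2: [0, 0, 1/2, 1/3]
R5 ← R5 + (1/2)·R2: [0, 0, -3/2, -1]
R6 ← R6 − (2)·R2: [0, 0, 4, 8/3]
R4 ← R4 + R3: [0, 0, 0, 0]
R5 ← R5 − (3)·R3: [0, 0, 0, 0]
R6 ← R6 + (8)·R3: [0, 0, 0, 0]
3 nonzero rows, so rank(C) = 3.
C has 4 columns; by rank–nullity, nullity = 4 − 3 = 1.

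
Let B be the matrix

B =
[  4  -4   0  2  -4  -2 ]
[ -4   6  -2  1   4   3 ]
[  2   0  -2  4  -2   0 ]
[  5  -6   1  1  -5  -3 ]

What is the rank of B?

2

Row reduce to echelon form.
R2 ← R2 + R1: [0, 2, -2, 3, 0, 1]
R3 ← R3 − (1/2)·R1: [0, 2, -2, 3, 0, 1]
R4 ← R4 − (5/4)·R1: [0, -1, 1, -3/2, 0, -1/2]
R3 ← R3 − R2: [0, 0, 0, 0, 0, 0]
R4 ← R4 + (1/2)·R2: [0, 0, 0, 0, 0, 0]
Echelon form has 2 nonzero rows, so rank(B) = 2.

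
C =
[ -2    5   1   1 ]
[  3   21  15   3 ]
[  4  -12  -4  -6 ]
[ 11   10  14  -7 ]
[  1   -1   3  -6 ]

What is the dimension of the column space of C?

Row reduce to echelon form.
R2 ← R2 + (3/2)·R1: [0, 57/2, 33/2, 9/2]
R3 ← R3 + (2)·R1: [0, -2, -2, -4]
R4 ← R4 + (11/2)·R1: [0, 75/2, 39/2, -3/2]
R5 ← R5 + (1/2)·R1: [0, 3/2, 7/2, -11/2]
R3 ← R3 + (4/57)·R2: [0, 0, -16/19, -70/19]
R4 ← R4 − (25/19)·R2: [0, 0, -42/19, -141/19]
R5 ← R5 − (1/19)·R2: [0, 0, 50/19, -109/19]
R4 ← R4 − (21/8)·R3: [0, 0, 0, 9/4]
R5 ← R5 + (25/8)·R3: [0, 0, 0, -69/4]
R5 ← R5 + (23/3)·R4: [0, 0, 0, 0]
Echelon form has 4 nonzero rows, so rank(C) = 4.
The column space has dimension equal to the rank: 4.

4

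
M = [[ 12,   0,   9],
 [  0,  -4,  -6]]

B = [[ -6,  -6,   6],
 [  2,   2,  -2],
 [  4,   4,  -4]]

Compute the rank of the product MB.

First compute MB:
[[-36, -36,  36],
 [-32, -32,  32]]
Now row reduce the product.
R2 ← R2 − (8/9)·R1: [0, 0, 0]
1 nonzero row, so rank(MB) = 1.

1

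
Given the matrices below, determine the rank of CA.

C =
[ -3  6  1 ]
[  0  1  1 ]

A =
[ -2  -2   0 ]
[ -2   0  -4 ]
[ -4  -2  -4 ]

2

First compute CA:
[[-10,   4, -28],
 [ -6,  -2,  -8]]
Now row reduce the product.
R2 ← R2 − (3/5)·R1: [0, -22/5, 44/5]
2 nonzero rows, so rank(CA) = 2.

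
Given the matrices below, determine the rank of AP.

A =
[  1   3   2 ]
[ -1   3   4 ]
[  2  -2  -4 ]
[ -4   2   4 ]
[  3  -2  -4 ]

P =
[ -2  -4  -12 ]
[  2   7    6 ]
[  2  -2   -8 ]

3

First compute AP:
[[  8,  13, -10],
 [ 16,  17,  -2],
 [-16, -14,  -4],
 [ 20,  22,  28],
 [-18, -18, -16]]
Now row reduce the product.
R2 ← R2 − (2)·R1: [0, -9, 18]
R3 ← R3 + (2)·R1: [0, 12, -24]
R4 ← R4 − (5/2)·R1: [0, -21/2, 53]
R5 ← R5 + (9/4)·R1: [0, 45/4, -77/2]
R3 ← R3 + (4/3)·R2: [0, 0, 0]
R4 ← R4 − (7/6)·R2: [0, 0, 32]
R5 ← R5 + (5/4)·R2: [0, 0, -16]
Swap R3 ↔ R4
R5 ← R5 + (1/2)·R3: [0, 0, 0]
3 nonzero rows, so rank(AP) = 3.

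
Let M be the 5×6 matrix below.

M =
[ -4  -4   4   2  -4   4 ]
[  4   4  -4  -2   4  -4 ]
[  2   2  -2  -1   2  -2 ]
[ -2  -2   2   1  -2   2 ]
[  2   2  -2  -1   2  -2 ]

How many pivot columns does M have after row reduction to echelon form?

1

Row reduce to echelon form.
R2 ← R2 + R1: [0, 0, 0, 0, 0, 0]
R3 ← R3 + (1/2)·R1: [0, 0, 0, 0, 0, 0]
R4 ← R4 − (1/2)·R1: [0, 0, 0, 0, 0, 0]
R5 ← R5 + (1/2)·R1: [0, 0, 0, 0, 0, 0]
Echelon form has 1 nonzero row, so rank(M) = 1.
Each nonzero row contributes one pivot column: 1 pivot columns.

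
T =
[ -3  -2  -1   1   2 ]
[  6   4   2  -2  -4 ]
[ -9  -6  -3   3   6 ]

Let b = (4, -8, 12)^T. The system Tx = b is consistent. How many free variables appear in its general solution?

4

Row reduce the augmented matrix [T | b].
R2 ← R2 + (2)·R1: [0, 0, 0, 0, 0, 0]
R3 ← R3 − (3)·R1: [0, 0, 0, 0, 0, 0]
The echelon form has 1 nonzero rows, and every pivot lies in the first 5 columns, so rank(T) = rank([T|b]) = 1.
The system is consistent.
Free variables = (unknowns) − (rank) = 5 − 1 = 4.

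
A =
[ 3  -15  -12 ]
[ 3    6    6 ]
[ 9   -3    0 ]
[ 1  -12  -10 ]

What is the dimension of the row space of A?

Row reduce to echelon form.
R2 ← R2 − R1: [0, 21, 18]
R3 ← R3 − (3)·R1: [0, 42, 36]
R4 ← R4 − (1/3)·R1: [0, -7, -6]
R3 ← R3 − (2)·R2: [0, 0, 0]
R4 ← R4 + (1/3)·R2: [0, 0, 0]
Echelon form has 2 nonzero rows, so rank(A) = 2.
The row space has dimension equal to the rank: 2.

2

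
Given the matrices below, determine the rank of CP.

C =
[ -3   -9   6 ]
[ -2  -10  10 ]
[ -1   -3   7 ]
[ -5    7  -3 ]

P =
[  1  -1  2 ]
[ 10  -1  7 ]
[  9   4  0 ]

3

First compute CP:
[[-39,  36, -69],
 [-12,  52, -74],
 [ 32,  32, -23],
 [ 38, -14,  39]]
Now row reduce the product.
R2 ← R2 − (4/13)·R1: [0, 532/13, -686/13]
R3 ← R3 + (32/39)·R1: [0, 800/13, -1035/13]
R4 ← R4 + (38/39)·R1: [0, 274/13, -367/13]
R3 ← R3 − (200/133)·R2: [0, 0, -5/19]
R4 ← R4 − (137/266)·R2: [0, 0, -20/19]
R4 ← R4 − (4)·R3: [0, 0, 0]
3 nonzero rows, so rank(CP) = 3.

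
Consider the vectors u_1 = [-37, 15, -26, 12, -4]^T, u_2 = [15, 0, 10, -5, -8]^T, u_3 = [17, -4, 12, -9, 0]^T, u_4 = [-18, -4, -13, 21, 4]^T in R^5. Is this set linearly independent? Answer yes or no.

no

Form the matrix with these vectors as rows and row reduce.
R2 ← R2 + (15/37)·R1: [0, 225/37, -20/37, -5/37, -356/37]
R3 ← R3 + (17/37)·R1: [0, 107/37, 2/37, -129/37, -68/37]
R4 ← R4 − (18/37)·R1: [0, -418/37, -13/37, 561/37, 220/37]
R3 ← R3 − (107/225)·R2: [0, 0, 14/45, -154/45, 616/225]
R4 ← R4 + (418/225)·R2: [0, 0, -61/45, 671/45, -2684/225]
R4 ← R4 + (61/14)·R3: [0, 0, 0, 0, 0]
3 nonzero rows, so the 4 vectors span a space of dimension 3.
Since 3 < 4, the vectors are linearly dependent.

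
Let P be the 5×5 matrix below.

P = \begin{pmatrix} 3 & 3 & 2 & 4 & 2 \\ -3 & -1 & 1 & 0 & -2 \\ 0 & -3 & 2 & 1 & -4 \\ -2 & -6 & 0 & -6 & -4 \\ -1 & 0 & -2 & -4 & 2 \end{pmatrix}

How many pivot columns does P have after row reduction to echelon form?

Row reduce to echelon form.
R2 ← R2 + R1: [0, 2, 3, 4, 0]
R4 ← R4 + (2/3)·R1: [0, -4, 4/3, -10/3, -8/3]
R5 ← R5 + (1/3)·R1: [0, 1, -4/3, -8/3, 8/3]
R3 ← R3 + (3/2)·R2: [0, 0, 13/2, 7, -4]
R4 ← R4 + (2)·R2: [0, 0, 22/3, 14/3, -8/3]
R5 ← R5 − (1/2)·R2: [0, 0, -17/6, -14/3, 8/3]
R4 ← R4 − (44/39)·R3: [0, 0, 0, -42/13, 24/13]
R5 ← R5 + (17/39)·R3: [0, 0, 0, -21/13, 12/13]
R5 ← R5 − (1/2)·R4: [0, 0, 0, 0, 0]
Echelon form has 4 nonzero rows, so rank(P) = 4.
Each nonzero row contributes one pivot column: 4 pivot columns.

4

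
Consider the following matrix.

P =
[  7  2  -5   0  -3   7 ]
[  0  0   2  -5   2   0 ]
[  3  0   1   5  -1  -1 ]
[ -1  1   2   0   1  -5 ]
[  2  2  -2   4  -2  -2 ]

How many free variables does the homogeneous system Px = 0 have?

Row reduce to echelon form.
R3 ← R3 − (3/7)·R1: [0, -6/7, 22/7, 5, 2/7, -4]
R4 ← R4 + (1/7)·R1: [0, 9/7, 9/7, 0, 4/7, -4]
R5 ← R5 − (2/7)·R1: [0, 10/7, -4/7, 4, -8/7, -4]
Swap R2 ↔ R3
R4 ← R4 + (3/2)·R2: [0, 0, 6, 15/2, 1, -10]
R5 ← R5 + (5/3)·R2: [0, 0, 14/3, 37/3, -2/3, -32/3]
R4 ← R4 − (3)·R3: [0, 0, 0, 45/2, -5, -10]
R5 ← R5 − (7/3)·R3: [0, 0, 0, 24, -16/3, -32/3]
R5 ← R5 − (16/15)·R4: [0, 0, 0, 0, 0, 0]
4 nonzero rows, so rank(P) = 4.
P has 6 columns; by rank–nullity, nullity = 6 − 4 = 2.

2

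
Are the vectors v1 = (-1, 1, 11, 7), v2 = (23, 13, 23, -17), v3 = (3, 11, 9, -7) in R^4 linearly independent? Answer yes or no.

yes

Form the matrix with these vectors as rows and row reduce.
R2 ← R2 + (23)·R1: [0, 36, 276, 144]
R3 ← R3 + (3)·R1: [0, 14, 42, 14]
R3 ← R3 − (7/18)·R2: [0, 0, -196/3, -42]
3 nonzero rows, so the 3 vectors span a space of dimension 3.
Since 3 = 3, the vectors are linearly independent.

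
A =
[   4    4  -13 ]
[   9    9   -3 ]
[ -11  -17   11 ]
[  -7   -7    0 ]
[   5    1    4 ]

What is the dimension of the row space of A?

Row reduce to echelon form.
R2 ← R2 − (9/4)·R1: [0, 0, 105/4]
R3 ← R3 + (11/4)·R1: [0, -6, -99/4]
R4 ← R4 + (7/4)·R1: [0, 0, -91/4]
R5 ← R5 − (5/4)·R1: [0, -4, 81/4]
Swap R2 ↔ R3
R5 ← R5 − (2/3)·R2: [0, 0, 147/4]
R4 ← R4 + (13/15)·R3: [0, 0, 0]
R5 ← R5 − (7/5)·R3: [0, 0, 0]
Echelon form has 3 nonzero rows, so rank(A) = 3.
The row space has dimension equal to the rank: 3.

3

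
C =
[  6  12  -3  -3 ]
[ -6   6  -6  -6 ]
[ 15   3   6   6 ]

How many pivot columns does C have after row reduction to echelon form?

Row reduce to echelon form.
R2 ← R2 + R1: [0, 18, -9, -9]
R3 ← R3 − (5/2)·R1: [0, -27, 27/2, 27/2]
R3 ← R3 + (3/2)·R2: [0, 0, 0, 0]
Echelon form has 2 nonzero rows, so rank(C) = 2.
Each nonzero row contributes one pivot column: 2 pivot columns.

2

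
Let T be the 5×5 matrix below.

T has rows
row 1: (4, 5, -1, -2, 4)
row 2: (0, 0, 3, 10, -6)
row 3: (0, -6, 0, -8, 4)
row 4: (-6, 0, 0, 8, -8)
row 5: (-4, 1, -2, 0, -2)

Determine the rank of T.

3

Row reduce to echelon form.
R4 ← R4 + (3/2)·R1: [0, 15/2, -3/2, 5, -2]
R5 ← R5 + R1: [0, 6, -3, -2, 2]
Swap R2 ↔ R3
R4 ← R4 + (5/4)·R2: [0, 0, -3/2, -5, 3]
R5 ← R5 + R2: [0, 0, -3, -10, 6]
R4 ← R4 + (1/2)·R3: [0, 0, 0, 0, 0]
R5 ← R5 + R3: [0, 0, 0, 0, 0]
Echelon form has 3 nonzero rows, so rank(T) = 3.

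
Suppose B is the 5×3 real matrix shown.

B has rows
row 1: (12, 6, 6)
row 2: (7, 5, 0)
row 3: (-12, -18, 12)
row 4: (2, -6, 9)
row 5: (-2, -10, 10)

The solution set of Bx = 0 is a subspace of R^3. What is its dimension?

Row reduce to echelon form.
R2 ← R2 − (7/12)·R1: [0, 3/2, -7/2]
R3 ← R3 + R1: [0, -12, 18]
R4 ← R4 − (1/6)·R1: [0, -7, 8]
R5 ← R5 + (1/6)·R1: [0, -9, 11]
R3 ← R3 + (8)·R2: [0, 0, -10]
R4 ← R4 + (14/3)·R2: [0, 0, -25/3]
R5 ← R5 + (6)·R2: [0, 0, -10]
R4 ← R4 − (5/6)·R3: [0, 0, 0]
R5 ← R5 − R3: [0, 0, 0]
3 nonzero rows, so rank(B) = 3.
B has 3 columns; by rank–nullity, nullity = 3 − 3 = 0.

0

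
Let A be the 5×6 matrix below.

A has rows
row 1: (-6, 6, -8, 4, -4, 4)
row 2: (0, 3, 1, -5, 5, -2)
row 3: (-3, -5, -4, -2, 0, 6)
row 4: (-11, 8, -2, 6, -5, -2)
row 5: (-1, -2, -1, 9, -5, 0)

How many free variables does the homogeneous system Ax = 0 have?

1

Row reduce to echelon form.
R3 ← R3 − (1/2)·R1: [0, -8, 0, -4, 2, 4]
R4 ← R4 − (11/6)·R1: [0, -3, 38/3, -4/3, 7/3, -28/3]
R5 ← R5 − (1/6)·R1: [0, -3, 1/3, 25/3, -13/3, -2/3]
R3 ← R3 + (8/3)·R2: [0, 0, 8/3, -52/3, 46/3, -4/3]
R4 ← R4 + R2: [0, 0, 41/3, -19/3, 22/3, -34/3]
R5 ← R5 + R2: [0, 0, 4/3, 10/3, 2/3, -8/3]
R4 ← R4 − (41/8)·R3: [0, 0, 0, 165/2, -285/4, -9/2]
R5 ← R5 − (1/2)·R3: [0, 0, 0, 12, -7, -2]
R5 ← R5 − (8/55)·R4: [0, 0, 0, 0, 37/11, -74/55]
5 nonzero rows, so rank(A) = 5.
A has 6 columns; by rank–nullity, nullity = 6 − 5 = 1.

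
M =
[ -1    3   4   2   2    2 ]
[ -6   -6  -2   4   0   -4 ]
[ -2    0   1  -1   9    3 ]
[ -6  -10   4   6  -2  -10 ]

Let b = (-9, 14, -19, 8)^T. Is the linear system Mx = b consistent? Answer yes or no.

yes

Row reduce the augmented matrix [M | b].
R2 ← R2 − (6)·R1: [0, -24, -26, -8, -12, -16, 68]
R3 ← R3 − (2)·R1: [0, -6, -7, -5, 5, -1, -1]
R4 ← R4 − (6)·R1: [0, -28, -20, -6, -14, -22, 62]
R3 ← R3 − (1/4)·R2: [0, 0, -1/2, -3, 8, 3, -18]
R4 ← R4 − (7/6)·R2: [0, 0, 31/3, 10/3, 0, -10/3, -52/3]
R4 ← R4 + (62/3)·R3: [0, 0, 0, -176/3, 496/3, 176/3, -1168/3]
The echelon form has 4 nonzero rows, and every pivot lies in the first 6 columns, so rank(M) = rank([M|b]) = 4.
The system is consistent.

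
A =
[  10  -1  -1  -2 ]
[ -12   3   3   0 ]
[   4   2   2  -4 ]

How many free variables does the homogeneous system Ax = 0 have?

Row reduce to echelon form.
R2 ← R2 + (6/5)·R1: [0, 9/5, 9/5, -12/5]
R3 ← R3 − (2/5)·R1: [0, 12/5, 12/5, -16/5]
R3 ← R3 − (4/3)·R2: [0, 0, 0, 0]
2 nonzero rows, so rank(A) = 2.
A has 4 columns; by rank–nullity, nullity = 4 − 2 = 2.

2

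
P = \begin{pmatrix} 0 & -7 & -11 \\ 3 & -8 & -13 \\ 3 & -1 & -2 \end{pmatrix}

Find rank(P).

2

Row reduce to echelon form.
Swap R1 ↔ R2
R3 ← R3 − R1: [0, 7, 11]
R3 ← R3 + R2: [0, 0, 0]
Echelon form has 2 nonzero rows, so rank(P) = 2.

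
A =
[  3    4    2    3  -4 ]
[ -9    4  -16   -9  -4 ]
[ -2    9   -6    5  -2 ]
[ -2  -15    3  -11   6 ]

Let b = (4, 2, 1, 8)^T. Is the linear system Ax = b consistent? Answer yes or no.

Row reduce the augmented matrix [A | b].
R2 ← R2 + (3)·R1: [0, 16, -10, 0, -16, 14]
R3 ← R3 + (2/3)·R1: [0, 35/3, -14/3, 7, -14/3, 11/3]
R4 ← R4 + (2/3)·R1: [0, -37/3, 13/3, -9, 10/3, 32/3]
R3 ← R3 − (35/48)·R2: [0, 0, 21/8, 7, 7, -157/24]
R4 ← R4 + (37/48)·R2: [0, 0, -27/8, -9, -9, 515/24]
R4 ← R4 + (9/7)·R3: [0, 0, 0, 0, 0, 274/21]
The echelon form has 4 nonzero rows; the last pivot sits in the augmented column, so rank(A) = 3 but rank([A|b]) = 4.
Since the ranks differ, the system is inconsistent.

no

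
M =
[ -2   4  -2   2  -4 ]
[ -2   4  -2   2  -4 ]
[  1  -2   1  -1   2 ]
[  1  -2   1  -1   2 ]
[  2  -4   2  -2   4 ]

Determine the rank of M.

1

Row reduce to echelon form.
R2 ← R2 − R1: [0, 0, 0, 0, 0]
R3 ← R3 + (1/2)·R1: [0, 0, 0, 0, 0]
R4 ← R4 + (1/2)·R1: [0, 0, 0, 0, 0]
R5 ← R5 + R1: [0, 0, 0, 0, 0]
Echelon form has 1 nonzero row, so rank(M) = 1.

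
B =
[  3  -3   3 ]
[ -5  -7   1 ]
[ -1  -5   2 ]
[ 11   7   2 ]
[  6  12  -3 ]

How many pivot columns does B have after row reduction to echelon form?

Row reduce to echelon form.
R2 ← R2 + (5/3)·R1: [0, -12, 6]
R3 ← R3 + (1/3)·R1: [0, -6, 3]
R4 ← R4 − (11/3)·R1: [0, 18, -9]
R5 ← R5 − (2)·R1: [0, 18, -9]
R3 ← R3 − (1/2)·R2: [0, 0, 0]
R4 ← R4 + (3/2)·R2: [0, 0, 0]
R5 ← R5 + (3/2)·R2: [0, 0, 0]
Echelon form has 2 nonzero rows, so rank(B) = 2.
Each nonzero row contributes one pivot column: 2 pivot columns.

2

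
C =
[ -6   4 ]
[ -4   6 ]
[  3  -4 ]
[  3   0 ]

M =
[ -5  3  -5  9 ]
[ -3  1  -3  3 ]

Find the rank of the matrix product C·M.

2

First compute CM:
[[ 18, -14,  18, -42],
 [  2,  -6,   2, -18],
 [ -3,   5,  -3,  15],
 [-15,   9, -15,  27]]
Now row reduce the product.
R2 ← R2 − (1/9)·R1: [0, -40/9, 0, -40/3]
R3 ← R3 + (1/6)·R1: [0, 8/3, 0, 8]
R4 ← R4 + (5/6)·R1: [0, -8/3, 0, -8]
R3 ← R3 + (3/5)·R2: [0, 0, 0, 0]
R4 ← R4 − (3/5)·R2: [0, 0, 0, 0]
2 nonzero rows, so rank(CM) = 2.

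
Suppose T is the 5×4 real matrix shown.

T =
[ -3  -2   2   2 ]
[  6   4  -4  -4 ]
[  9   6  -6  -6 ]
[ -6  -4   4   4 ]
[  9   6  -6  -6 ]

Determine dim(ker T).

Row reduce to echelon form.
R2 ← R2 + (2)·R1: [0, 0, 0, 0]
R3 ← R3 + (3)·R1: [0, 0, 0, 0]
R4 ← R4 − (2)·R1: [0, 0, 0, 0]
R5 ← R5 + (3)·R1: [0, 0, 0, 0]
1 nonzero row, so rank(T) = 1.
T has 4 columns; by rank–nullity, nullity = 4 − 1 = 3.

3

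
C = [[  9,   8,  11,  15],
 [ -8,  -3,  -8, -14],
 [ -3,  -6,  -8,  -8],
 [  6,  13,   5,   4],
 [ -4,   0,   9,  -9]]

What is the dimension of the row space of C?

Row reduce to echelon form.
R2 ← R2 + (8/9)·R1: [0, 37/9, 16/9, -2/3]
R3 ← R3 + (1/3)·R1: [0, -10/3, -13/3, -3]
R4 ← R4 − (2/3)·R1: [0, 23/3, -7/3, -6]
R5 ← R5 + (4/9)·R1: [0, 32/9, 125/9, -7/3]
R3 ← R3 + (30/37)·R2: [0, 0, -107/37, -131/37]
R4 ← R4 − (69/37)·R2: [0, 0, -209/37, -176/37]
R5 ← R5 − (32/37)·R2: [0, 0, 457/37, -65/37]
R4 ← R4 − (209/107)·R3: [0, 0, 0, 231/107]
R5 ← R5 + (457/107)·R3: [0, 0, 0, -1806/107]
R5 ← R5 + (86/11)·R4: [0, 0, 0, 0]
Echelon form has 4 nonzero rows, so rank(C) = 4.
The row space has dimension equal to the rank: 4.

4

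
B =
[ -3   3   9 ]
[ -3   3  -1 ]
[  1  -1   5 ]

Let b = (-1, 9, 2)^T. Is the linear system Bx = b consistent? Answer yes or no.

Row reduce the augmented matrix [B | b].
R2 ← R2 − R1: [0, 0, -10, 10]
R3 ← R3 + (1/3)·R1: [0, 0, 8, 5/3]
R3 ← R3 + (4/5)·R2: [0, 0, 0, 29/3]
The echelon form has 3 nonzero rows; the last pivot sits in the augmented column, so rank(B) = 2 but rank([B|b]) = 3.
Since the ranks differ, the system is inconsistent.

no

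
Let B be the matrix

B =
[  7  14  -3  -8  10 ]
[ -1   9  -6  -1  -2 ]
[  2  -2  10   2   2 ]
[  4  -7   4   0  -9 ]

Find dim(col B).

4

Row reduce to echelon form.
R2 ← R2 + (1/7)·R1: [0, 11, -45/7, -15/7, -4/7]
R3 ← R3 − (2/7)·R1: [0, -6, 76/7, 30/7, -6/7]
R4 ← R4 − (4/7)·R1: [0, -15, 40/7, 32/7, -103/7]
R3 ← R3 + (6/11)·R2: [0, 0, 566/77, 240/77, -90/77]
R4 ← R4 + (15/11)·R2: [0, 0, -235/77, 127/77, -1193/77]
R4 ← R4 + (235/566)·R3: [0, 0, 0, 833/283, -4522/283]
Echelon form has 4 nonzero rows, so rank(B) = 4.
The column space has dimension equal to the rank: 4.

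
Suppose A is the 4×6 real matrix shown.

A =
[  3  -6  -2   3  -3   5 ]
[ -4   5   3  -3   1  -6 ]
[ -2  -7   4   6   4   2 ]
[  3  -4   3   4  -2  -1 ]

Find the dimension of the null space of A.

2

Row reduce to echelon form.
R2 ← R2 + (4/3)·R1: [0, -3, 1/3, 1, -3, 2/3]
R3 ← R3 + (2/3)·R1: [0, -11, 8/3, 8, 2, 16/3]
R4 ← R4 − R1: [0, 2, 5, 1, 1, -6]
R3 ← R3 − (11/3)·R2: [0, 0, 13/9, 13/3, 13, 26/9]
R4 ← R4 + (2/3)·R2: [0, 0, 47/9, 5/3, -1, -50/9]
R4 ← R4 − (47/13)·R3: [0, 0, 0, -14, -48, -16]
4 nonzero rows, so rank(A) = 4.
A has 6 columns; by rank–nullity, nullity = 6 − 4 = 2.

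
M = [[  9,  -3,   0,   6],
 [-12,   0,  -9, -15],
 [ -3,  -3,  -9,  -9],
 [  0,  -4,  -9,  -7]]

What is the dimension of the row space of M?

2

Row reduce to echelon form.
R2 ← R2 + (4/3)·R1: [0, -4, -9, -7]
R3 ← R3 + (1/3)·R1: [0, -4, -9, -7]
R3 ← R3 − R2: [0, 0, 0, 0]
R4 ← R4 − R2: [0, 0, 0, 0]
Echelon form has 2 nonzero rows, so rank(M) = 2.
The row space has dimension equal to the rank: 2.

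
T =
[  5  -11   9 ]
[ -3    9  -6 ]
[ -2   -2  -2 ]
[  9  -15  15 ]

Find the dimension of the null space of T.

1

Row reduce to echelon form.
R2 ← R2 + (3/5)·R1: [0, 12/5, -3/5]
R3 ← R3 + (2/5)·R1: [0, -32/5, 8/5]
R4 ← R4 − (9/5)·R1: [0, 24/5, -6/5]
R3 ← R3 + (8/3)·R2: [0, 0, 0]
R4 ← R4 − (2)·R2: [0, 0, 0]
2 nonzero rows, so rank(T) = 2.
T has 3 columns; by rank–nullity, nullity = 3 − 2 = 1.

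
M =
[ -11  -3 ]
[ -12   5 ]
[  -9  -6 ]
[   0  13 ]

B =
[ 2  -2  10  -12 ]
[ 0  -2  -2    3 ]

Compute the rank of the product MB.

First compute MB:
[[-22,  28, -104, 123],
 [-24,  14, -130, 159],
 [-18,  30, -78,  90],
 [  0, -26, -26,  39]]
Now row reduce the product.
R2 ← R2 − (12/11)·R1: [0, -182/11, -182/11, 273/11]
R3 ← R3 − (9/11)·R1: [0, 78/11, 78/11, -117/11]
R3 ← R3 + (3/7)·R2: [0, 0, 0, 0]
R4 ← R4 − (11/7)·R2: [0, 0, 0, 0]
2 nonzero rows, so rank(MB) = 2.

2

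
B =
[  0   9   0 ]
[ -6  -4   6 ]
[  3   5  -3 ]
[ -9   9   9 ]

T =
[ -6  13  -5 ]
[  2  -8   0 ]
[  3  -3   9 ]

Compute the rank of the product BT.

First compute BT:
[[ 18, -72,   0],
 [ 46, -64,  84],
 [-17,   8, -42],
 [ 99, -216, 126]]
Now row reduce the product.
R2 ← R2 − (23/9)·R1: [0, 120, 84]
R3 ← R3 + (17/18)·R1: [0, -60, -42]
R4 ← R4 − (11/2)·R1: [0, 180, 126]
R3 ← R3 + (1/2)·R2: [0, 0, 0]
R4 ← R4 − (3/2)·R2: [0, 0, 0]
2 nonzero rows, so rank(BT) = 2.

2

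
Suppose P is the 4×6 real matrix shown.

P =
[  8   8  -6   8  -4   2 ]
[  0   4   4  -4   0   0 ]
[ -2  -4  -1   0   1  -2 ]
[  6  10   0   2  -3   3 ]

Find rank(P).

3

Row reduce to echelon form.
R3 ← R3 + (1/4)·R1: [0, -2, -5/2, 2, 0, -3/2]
R4 ← R4 − (3/4)·R1: [0, 4, 9/2, -4, 0, 3/2]
R3 ← R3 + (1/2)·R2: [0, 0, -1/2, 0, 0, -3/2]
R4 ← R4 − R2: [0, 0, 1/2, 0, 0, 3/2]
R4 ← R4 + R3: [0, 0, 0, 0, 0, 0]
Echelon form has 3 nonzero rows, so rank(P) = 3.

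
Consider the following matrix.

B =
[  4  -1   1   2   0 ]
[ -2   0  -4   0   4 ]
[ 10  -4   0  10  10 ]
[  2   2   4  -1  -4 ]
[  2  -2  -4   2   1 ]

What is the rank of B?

5

Row reduce to echelon form.
R2 ← R2 + (1/2)·R1: [0, -1/2, -7/2, 1, 4]
R3 ← R3 − (5/2)·R1: [0, -3/2, -5/2, 5, 10]
R4 ← R4 − (1/2)·R1: [0, 5/2, 7/2, -2, -4]
R5 ← R5 − (1/2)·R1: [0, -3/2, -9/2, 1, 1]
R3 ← R3 − (3)·R2: [0, 0, 8, 2, -2]
R4 ← R4 + (5)·R2: [0, 0, -14, 3, 16]
R5 ← R5 − (3)·R2: [0, 0, 6, -2, -11]
R4 ← R4 + (7/4)·R3: [0, 0, 0, 13/2, 25/2]
R5 ← R5 − (3/4)·R3: [0, 0, 0, -7/2, -19/2]
R5 ← R5 + (7/13)·R4: [0, 0, 0, 0, -36/13]
Echelon form has 5 nonzero rows, so rank(B) = 5.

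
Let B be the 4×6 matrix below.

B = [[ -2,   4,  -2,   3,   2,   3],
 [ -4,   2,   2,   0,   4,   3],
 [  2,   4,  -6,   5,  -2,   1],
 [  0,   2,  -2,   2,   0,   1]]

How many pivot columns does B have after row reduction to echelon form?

2

Row reduce to echelon form.
R2 ← R2 − (2)·R1: [0, -6, 6, -6, 0, -3]
R3 ← R3 + R1: [0, 8, -8, 8, 0, 4]
R3 ← R3 + (4/3)·R2: [0, 0, 0, 0, 0, 0]
R4 ← R4 + (1/3)·R2: [0, 0, 0, 0, 0, 0]
Echelon form has 2 nonzero rows, so rank(B) = 2.
Each nonzero row contributes one pivot column: 2 pivot columns.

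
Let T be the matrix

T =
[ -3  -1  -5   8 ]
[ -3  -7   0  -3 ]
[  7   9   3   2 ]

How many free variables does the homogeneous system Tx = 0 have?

1

Row reduce to echelon form.
R2 ← R2 − R1: [0, -6, 5, -11]
R3 ← R3 + (7/3)·R1: [0, 20/3, -26/3, 62/3]
R3 ← R3 + (10/9)·R2: [0, 0, -28/9, 76/9]
3 nonzero rows, so rank(T) = 3.
T has 4 columns; by rank–nullity, nullity = 4 − 3 = 1.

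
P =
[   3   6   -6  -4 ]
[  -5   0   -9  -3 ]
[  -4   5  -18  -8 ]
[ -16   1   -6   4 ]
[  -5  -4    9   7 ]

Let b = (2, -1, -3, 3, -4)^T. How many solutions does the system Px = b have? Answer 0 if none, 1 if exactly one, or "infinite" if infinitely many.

0

Row reduce the augmented matrix [P | b].
R2 ← R2 + (5/3)·R1: [0, 10, -19, -29/3, 7/3]
R3 ← R3 + (4/3)·R1: [0, 13, -26, -40/3, -1/3]
R4 ← R4 + (16/3)·R1: [0, 33, -38, -52/3, 41/3]
R5 ← R5 + (5/3)·R1: [0, 6, -1, 1/3, -2/3]
R3 ← R3 − (13/10)·R2: [0, 0, -13/10, -23/30, -101/30]
R4 ← R4 − (33/10)·R2: [0, 0, 247/10, 437/30, 179/30]
R5 ← R5 − (3/5)·R2: [0, 0, 52/5, 92/15, -31/15]
R4 ← R4 + (19)·R3: [0, 0, 0, 0, -58]
R5 ← R5 + (8)·R3: [0, 0, 0, 0, -29]
R5 ← R5 − (1/2)·R4: [0, 0, 0, 0, 0]
The echelon form has 4 nonzero rows; the last pivot sits in the augmented column, so rank(P) = 3 but rank([P|b]) = 4.
Since the ranks differ, the system is inconsistent.
It has no solutions.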